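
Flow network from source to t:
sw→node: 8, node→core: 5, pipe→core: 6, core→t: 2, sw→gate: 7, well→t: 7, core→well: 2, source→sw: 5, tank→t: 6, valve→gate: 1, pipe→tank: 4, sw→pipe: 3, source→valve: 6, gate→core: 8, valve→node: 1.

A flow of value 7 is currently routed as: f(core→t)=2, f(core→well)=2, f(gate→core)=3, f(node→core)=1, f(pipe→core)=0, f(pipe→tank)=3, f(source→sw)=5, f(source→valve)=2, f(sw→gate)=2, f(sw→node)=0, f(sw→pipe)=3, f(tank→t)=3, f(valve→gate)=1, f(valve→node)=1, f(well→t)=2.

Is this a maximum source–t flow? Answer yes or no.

Residual reachable from source: {source, valve}; t is not reachable.
Saturated cut: source→sw, valve→gate, valve→node with total capacity 7 = current flow value. Flow is maximum.

Yes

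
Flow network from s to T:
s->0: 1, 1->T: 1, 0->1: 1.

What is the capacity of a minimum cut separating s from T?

1

Max flow = 1 (via 1 augmenting path).
In the residual at optimum, the set reachable from s is {s}.
Cut edges: s->0 (cap 1). Sum = 1.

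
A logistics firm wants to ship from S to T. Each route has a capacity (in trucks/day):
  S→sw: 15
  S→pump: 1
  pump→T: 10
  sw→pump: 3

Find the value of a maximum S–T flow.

4

Augment S→pump→T: bottleneck 1. Total 1.
Augment S→sw→pump→T: bottleneck 3. Total 4.
No augmenting path remains in the residual graph.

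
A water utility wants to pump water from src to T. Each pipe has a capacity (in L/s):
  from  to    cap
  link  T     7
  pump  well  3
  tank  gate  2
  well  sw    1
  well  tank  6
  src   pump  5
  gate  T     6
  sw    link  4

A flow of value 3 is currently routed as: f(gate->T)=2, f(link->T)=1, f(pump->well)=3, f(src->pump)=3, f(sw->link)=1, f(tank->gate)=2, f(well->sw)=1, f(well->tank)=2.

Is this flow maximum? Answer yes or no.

Residual reachable from src: {pump, src}; T is not reachable.
Saturated cut: pump->well with total capacity 3 = current flow value. Flow is maximum.

Yes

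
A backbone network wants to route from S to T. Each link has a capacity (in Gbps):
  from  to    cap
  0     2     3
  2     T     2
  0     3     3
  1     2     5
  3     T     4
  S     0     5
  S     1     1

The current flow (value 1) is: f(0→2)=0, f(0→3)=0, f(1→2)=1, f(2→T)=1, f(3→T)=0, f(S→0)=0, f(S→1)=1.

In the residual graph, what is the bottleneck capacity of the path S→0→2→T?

1

Residual capacities along the path: S→0: 5, 0→2: 3, 2→T: 1.
Minimum is 1.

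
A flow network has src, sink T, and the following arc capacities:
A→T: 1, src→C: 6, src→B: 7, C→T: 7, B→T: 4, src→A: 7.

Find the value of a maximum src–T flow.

Augment src→A→T: bottleneck 1. Total 1.
Augment src→B→T: bottleneck 4. Total 5.
Augment src→C→T: bottleneck 6. Total 11.
No augmenting path remains in the residual graph.

11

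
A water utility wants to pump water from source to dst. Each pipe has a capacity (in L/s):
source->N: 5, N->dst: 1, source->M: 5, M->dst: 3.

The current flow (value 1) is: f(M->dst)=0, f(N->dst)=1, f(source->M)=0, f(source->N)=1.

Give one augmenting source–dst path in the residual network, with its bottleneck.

Residual along source->M->dst: source->M: 5, M->dst: 3.
Bottleneck = min = 3.

source->M->dst, bottleneck 3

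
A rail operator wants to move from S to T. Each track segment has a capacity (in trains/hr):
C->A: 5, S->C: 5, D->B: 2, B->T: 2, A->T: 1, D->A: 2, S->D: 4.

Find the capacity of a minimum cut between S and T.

3

Max flow = 3 (via 2 augmenting paths).
In the residual at optimum, the set reachable from S is {A, C, D, S}.
Cut edges: D->B (cap 2), A->T (cap 1). Sum = 3.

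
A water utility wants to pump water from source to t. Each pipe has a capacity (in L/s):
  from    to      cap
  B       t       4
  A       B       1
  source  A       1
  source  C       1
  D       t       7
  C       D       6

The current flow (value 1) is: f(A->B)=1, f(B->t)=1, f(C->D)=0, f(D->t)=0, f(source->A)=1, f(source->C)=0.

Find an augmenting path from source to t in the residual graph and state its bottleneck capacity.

Residual along source->C->D->t: source->C: 1, C->D: 6, D->t: 7.
Bottleneck = min = 1.

source->C->D->t, bottleneck 1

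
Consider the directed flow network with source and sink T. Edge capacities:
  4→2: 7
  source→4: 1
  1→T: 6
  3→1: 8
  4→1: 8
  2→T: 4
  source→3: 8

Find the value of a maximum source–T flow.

7

Augment source→3→1→T: bottleneck 6. Total 6.
Augment source→4→2→T: bottleneck 1. Total 7.
No augmenting path remains in the residual graph.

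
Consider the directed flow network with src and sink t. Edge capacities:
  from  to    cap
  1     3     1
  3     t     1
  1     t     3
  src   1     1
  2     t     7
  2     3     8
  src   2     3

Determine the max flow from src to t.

Augment src→1→t: bottleneck 1. Total 1.
Augment src→2→t: bottleneck 3. Total 4.
No augmenting path remains in the residual graph.

4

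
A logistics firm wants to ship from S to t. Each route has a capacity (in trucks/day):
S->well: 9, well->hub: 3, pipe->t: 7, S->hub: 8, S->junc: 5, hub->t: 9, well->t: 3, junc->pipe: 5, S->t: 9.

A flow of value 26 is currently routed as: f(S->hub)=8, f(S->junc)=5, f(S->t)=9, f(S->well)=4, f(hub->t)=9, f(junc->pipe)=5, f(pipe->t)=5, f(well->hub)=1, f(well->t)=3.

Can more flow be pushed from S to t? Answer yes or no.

No

Residual reachable from S: {S, hub, well}; t is not reachable.
Saturated cut: S->junc, S->t, well->t, hub->t with total capacity 26 = current flow value. Flow is maximum.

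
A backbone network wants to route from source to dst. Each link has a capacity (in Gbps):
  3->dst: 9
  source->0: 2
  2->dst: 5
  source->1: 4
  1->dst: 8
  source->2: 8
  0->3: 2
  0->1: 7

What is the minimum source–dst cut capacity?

11

Max flow = 11 (via 3 augmenting paths).
In the residual at optimum, the set reachable from source is {2, source}.
Cut edges: source->0 (cap 2), source->1 (cap 4), 2->dst (cap 5). Sum = 11.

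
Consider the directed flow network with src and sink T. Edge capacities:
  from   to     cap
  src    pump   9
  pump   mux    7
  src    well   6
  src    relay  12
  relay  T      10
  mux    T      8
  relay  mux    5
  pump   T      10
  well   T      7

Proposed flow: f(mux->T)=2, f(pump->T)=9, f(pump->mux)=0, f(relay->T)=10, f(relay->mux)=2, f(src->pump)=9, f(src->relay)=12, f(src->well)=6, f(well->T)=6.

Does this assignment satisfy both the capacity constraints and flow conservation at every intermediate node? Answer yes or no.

Every edge has 0 ≤ f(e) ≤ cap(e).
At each intermediate node, inflow equals outflow.

Yes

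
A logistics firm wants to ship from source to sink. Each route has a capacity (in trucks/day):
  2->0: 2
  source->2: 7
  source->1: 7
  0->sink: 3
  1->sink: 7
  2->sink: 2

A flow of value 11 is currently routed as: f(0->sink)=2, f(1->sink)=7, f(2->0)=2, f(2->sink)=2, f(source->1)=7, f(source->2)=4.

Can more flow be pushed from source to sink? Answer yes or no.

Residual reachable from source: {2, source}; sink is not reachable.
Saturated cut: source->1, 2->0, 2->sink with total capacity 11 = current flow value. Flow is maximum.

No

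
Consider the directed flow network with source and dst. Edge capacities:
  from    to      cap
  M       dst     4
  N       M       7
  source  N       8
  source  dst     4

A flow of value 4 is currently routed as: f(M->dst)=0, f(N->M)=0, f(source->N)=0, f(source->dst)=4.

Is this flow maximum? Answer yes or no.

No

Residual path source->N->M->dst has bottleneck 4 > 0.
Pushing 4 along it raises the flow to 8, so the given flow is not maximum.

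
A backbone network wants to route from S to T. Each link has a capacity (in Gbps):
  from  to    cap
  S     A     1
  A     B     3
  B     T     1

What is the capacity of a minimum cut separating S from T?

Max flow = 1 (via 1 augmenting path).
In the residual at optimum, the set reachable from S is {S}.
Cut edges: S->A (cap 1). Sum = 1.

1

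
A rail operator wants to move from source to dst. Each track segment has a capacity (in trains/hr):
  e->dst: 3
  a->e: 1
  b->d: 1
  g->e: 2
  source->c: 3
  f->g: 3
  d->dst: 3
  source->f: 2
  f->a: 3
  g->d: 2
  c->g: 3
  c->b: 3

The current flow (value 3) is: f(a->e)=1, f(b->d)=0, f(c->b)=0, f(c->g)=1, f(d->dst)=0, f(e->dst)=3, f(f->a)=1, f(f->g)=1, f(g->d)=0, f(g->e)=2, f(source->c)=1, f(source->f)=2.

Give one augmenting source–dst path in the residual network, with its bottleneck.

source->c->g->d->dst, bottleneck 2

Residual along source->c->g->d->dst: source->c: 2, c->g: 2, g->d: 2, d->dst: 3.
Bottleneck = min = 2.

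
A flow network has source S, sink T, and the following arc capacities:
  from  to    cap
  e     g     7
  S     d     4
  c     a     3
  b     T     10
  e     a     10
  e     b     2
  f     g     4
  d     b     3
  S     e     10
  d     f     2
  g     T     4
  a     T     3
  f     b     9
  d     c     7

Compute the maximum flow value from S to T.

Augment S->d->b->T: bottleneck 3. Total 3.
Augment S->e->b->T: bottleneck 2. Total 5.
Augment S->e->g->T: bottleneck 4. Total 9.
Augment S->e->a->T: bottleneck 3. Total 12.
Augment S->d->f->b->T: bottleneck 1. Total 13.
No augmenting path remains in the residual graph.

13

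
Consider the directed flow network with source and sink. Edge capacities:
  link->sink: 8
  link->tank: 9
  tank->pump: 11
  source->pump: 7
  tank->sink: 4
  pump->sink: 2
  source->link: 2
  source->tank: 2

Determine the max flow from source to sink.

6

Augment source->link->sink: bottleneck 2. Total 2.
Augment source->tank->sink: bottleneck 2. Total 4.
Augment source->pump->sink: bottleneck 2. Total 6.
No augmenting path remains in the residual graph.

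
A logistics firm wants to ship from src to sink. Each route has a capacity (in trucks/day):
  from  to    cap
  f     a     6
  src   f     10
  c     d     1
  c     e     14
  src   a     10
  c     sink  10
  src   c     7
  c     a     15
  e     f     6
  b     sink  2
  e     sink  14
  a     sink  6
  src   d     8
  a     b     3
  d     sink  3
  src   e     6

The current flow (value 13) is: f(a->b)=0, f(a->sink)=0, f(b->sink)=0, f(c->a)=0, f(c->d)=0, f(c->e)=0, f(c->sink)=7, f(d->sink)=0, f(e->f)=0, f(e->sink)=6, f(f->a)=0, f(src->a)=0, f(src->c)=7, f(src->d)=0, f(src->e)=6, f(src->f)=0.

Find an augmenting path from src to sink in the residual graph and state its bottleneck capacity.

src->a->sink, bottleneck 6

Residual along src->a->sink: src->a: 10, a->sink: 6.
Bottleneck = min = 6.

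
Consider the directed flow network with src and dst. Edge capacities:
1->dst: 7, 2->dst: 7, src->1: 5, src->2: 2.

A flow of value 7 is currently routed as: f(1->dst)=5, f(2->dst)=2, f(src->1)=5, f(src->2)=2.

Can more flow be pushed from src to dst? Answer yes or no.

No

Residual reachable from src: {src}; dst is not reachable.
Saturated cut: src->2, src->1 with total capacity 7 = current flow value. Flow is maximum.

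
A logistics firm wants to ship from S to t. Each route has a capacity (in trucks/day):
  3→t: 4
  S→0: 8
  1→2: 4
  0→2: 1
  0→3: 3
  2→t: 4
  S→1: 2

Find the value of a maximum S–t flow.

6

Augment S→1→2→t: bottleneck 2. Total 2.
Augment S→0→2→t: bottleneck 1. Total 3.
Augment S→0→3→t: bottleneck 3. Total 6.
No augmenting path remains in the residual graph.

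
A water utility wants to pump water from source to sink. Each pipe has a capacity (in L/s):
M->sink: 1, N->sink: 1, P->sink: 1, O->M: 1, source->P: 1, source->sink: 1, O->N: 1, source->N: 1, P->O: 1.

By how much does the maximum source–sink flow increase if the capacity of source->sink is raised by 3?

Original max flow = 3.
After raising cap(source->sink), augmenting paths through that edge carry 3 more units.
New max flow = 6. Increase = 3.

3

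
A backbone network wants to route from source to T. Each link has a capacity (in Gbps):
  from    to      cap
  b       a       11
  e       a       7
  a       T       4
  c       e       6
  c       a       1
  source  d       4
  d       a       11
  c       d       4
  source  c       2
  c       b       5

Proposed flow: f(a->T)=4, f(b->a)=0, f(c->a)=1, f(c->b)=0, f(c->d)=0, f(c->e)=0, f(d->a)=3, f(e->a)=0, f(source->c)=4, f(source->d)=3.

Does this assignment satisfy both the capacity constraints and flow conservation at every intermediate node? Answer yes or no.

No

Capacity violated on source->c: flow 4 > capacity 2.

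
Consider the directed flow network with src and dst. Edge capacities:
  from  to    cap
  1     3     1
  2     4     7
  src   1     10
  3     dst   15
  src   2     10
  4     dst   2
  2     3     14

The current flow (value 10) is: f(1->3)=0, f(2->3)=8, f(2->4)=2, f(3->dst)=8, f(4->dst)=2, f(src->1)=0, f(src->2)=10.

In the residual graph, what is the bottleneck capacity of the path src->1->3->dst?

Residual capacities along the path: src->1: 10, 1->3: 1, 3->dst: 7.
Minimum is 1.

1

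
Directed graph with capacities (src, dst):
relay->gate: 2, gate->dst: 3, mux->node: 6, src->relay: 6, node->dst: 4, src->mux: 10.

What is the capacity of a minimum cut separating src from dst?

Max flow = 6 (via 2 augmenting paths).
In the residual at optimum, the set reachable from src is {mux, node, relay, src}.
Cut edges: relay->gate (cap 2), node->dst (cap 4). Sum = 6.

6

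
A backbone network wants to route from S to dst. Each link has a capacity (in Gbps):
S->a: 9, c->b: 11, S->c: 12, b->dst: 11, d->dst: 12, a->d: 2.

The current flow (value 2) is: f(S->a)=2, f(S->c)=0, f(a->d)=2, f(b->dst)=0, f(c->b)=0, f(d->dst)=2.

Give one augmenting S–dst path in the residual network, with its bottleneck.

S->c->b->dst, bottleneck 11

Residual along S->c->b->dst: S->c: 12, c->b: 11, b->dst: 11.
Bottleneck = min = 11.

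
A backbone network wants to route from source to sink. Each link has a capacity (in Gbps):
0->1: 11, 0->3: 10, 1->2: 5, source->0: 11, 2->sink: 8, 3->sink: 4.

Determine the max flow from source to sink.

9

Augment source->0->3->sink: bottleneck 4. Total 4.
Augment source->0->1->2->sink: bottleneck 5. Total 9.
No augmenting path remains in the residual graph.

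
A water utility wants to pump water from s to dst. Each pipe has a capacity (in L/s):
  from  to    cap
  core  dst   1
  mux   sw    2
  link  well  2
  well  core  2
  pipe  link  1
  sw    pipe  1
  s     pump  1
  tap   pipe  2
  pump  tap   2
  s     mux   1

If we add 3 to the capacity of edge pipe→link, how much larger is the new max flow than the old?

Original max flow = 1.
Even with extra capacity on pipe→link, another cut of capacity 1 remains binding.
New max flow = 1. Increase = 0.

0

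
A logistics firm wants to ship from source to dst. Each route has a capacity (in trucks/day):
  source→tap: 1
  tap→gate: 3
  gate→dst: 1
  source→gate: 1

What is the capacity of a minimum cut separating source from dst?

Max flow = 1 (via 1 augmenting path).
In the residual at optimum, the set reachable from source is {gate, source, tap}.
Cut edges: gate→dst (cap 1). Sum = 1.

1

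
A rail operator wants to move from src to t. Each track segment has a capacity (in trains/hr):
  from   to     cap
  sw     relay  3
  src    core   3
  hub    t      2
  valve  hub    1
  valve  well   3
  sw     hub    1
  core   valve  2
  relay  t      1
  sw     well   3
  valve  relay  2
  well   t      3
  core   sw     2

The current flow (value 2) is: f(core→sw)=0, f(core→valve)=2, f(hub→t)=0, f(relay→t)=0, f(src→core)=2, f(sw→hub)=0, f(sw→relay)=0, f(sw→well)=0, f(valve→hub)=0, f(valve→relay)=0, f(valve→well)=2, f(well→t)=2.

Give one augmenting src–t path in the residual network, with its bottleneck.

Residual along src→core→sw→hub→t: src→core: 1, core→sw: 2, sw→hub: 1, hub→t: 2.
Bottleneck = min = 1.

src→core→sw→hub→t, bottleneck 1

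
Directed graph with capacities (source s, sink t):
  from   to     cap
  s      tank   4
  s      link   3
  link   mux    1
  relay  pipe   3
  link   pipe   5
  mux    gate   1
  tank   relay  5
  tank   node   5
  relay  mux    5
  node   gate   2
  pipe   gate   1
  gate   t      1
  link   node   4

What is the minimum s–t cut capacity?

1

Max flow = 1 (via 1 augmenting path).
In the residual at optimum, the set reachable from s is {gate, link, mux, node, pipe, relay, s, tank}.
Cut edges: gate→t (cap 1). Sum = 1.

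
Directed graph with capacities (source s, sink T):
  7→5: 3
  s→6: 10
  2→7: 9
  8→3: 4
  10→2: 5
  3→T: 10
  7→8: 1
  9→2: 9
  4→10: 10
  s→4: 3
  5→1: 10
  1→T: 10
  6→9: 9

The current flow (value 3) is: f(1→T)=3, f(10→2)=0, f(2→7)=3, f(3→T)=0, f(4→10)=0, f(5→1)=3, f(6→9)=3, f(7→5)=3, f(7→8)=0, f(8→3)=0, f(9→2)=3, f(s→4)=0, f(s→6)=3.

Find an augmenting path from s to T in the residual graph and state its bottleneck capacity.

Residual along s→6→9→2→7→8→3→T: s→6: 7, 6→9: 6, 9→2: 6, 2→7: 6, 7→8: 1, 8→3: 4, 3→T: 10.
Bottleneck = min = 1.

s→6→9→2→7→8→3→T, bottleneck 1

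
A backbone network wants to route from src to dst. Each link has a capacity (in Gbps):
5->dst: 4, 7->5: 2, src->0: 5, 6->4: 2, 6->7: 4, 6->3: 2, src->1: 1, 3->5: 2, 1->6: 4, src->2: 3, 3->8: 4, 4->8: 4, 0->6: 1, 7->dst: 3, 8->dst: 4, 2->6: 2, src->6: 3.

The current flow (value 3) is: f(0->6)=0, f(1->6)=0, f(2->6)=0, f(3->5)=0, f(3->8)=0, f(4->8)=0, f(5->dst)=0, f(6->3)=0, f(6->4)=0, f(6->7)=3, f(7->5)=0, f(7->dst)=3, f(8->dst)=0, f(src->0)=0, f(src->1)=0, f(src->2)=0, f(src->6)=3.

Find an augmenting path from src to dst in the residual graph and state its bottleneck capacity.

Residual along src->0->6->7->5->dst: src->0: 5, 0->6: 1, 6->7: 1, 7->5: 2, 5->dst: 4.
Bottleneck = min = 1.

src->0->6->7->5->dst, bottleneck 1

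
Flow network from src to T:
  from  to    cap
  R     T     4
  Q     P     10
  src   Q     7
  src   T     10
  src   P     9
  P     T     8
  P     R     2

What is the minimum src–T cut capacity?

Max flow = 20 (via 4 augmenting paths).
In the residual at optimum, the set reachable from src is {P, Q, src}.
Cut edges: src->T (cap 10), P->R (cap 2), P->T (cap 8). Sum = 20.

20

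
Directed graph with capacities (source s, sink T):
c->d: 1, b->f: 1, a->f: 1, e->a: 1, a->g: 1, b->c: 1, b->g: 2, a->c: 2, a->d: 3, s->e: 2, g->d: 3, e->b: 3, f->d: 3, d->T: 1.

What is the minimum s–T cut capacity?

Max flow = 1 (via 1 augmenting path).
In the residual at optimum, the set reachable from s is {a, b, c, d, e, f, g, s}.
Cut edges: d->T (cap 1). Sum = 1.

1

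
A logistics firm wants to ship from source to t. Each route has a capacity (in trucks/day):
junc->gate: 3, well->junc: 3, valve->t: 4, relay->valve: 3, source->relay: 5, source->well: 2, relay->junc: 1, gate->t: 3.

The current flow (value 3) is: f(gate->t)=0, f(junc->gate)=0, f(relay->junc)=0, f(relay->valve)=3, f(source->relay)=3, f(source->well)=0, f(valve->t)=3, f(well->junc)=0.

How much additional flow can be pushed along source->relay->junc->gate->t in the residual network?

1

Residual capacities along the path: source->relay: 2, relay->junc: 1, junc->gate: 3, gate->t: 3.
Minimum is 1.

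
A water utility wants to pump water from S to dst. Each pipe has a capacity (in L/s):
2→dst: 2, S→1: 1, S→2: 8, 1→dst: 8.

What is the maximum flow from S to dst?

3

Augment S→1→dst: bottleneck 1. Total 1.
Augment S→2→dst: bottleneck 2. Total 3.
No augmenting path remains in the residual graph.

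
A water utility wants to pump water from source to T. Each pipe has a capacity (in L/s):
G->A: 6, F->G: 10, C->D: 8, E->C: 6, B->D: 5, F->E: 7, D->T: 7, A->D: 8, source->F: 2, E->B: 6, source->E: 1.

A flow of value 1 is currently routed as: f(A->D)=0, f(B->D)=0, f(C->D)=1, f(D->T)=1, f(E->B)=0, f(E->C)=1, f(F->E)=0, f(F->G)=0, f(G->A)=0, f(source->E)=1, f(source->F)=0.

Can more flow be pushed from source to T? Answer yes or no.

Residual path source->F->G->A->D->T has bottleneck 2 > 0.
Pushing 2 along it raises the flow to 3, so the given flow is not maximum.

Yes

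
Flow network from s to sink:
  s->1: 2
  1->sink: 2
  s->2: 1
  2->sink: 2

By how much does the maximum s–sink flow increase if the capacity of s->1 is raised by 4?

0

Original max flow = 3.
Even with extra capacity on s->1, another cut of capacity 3 remains binding.
New max flow = 3. Increase = 0.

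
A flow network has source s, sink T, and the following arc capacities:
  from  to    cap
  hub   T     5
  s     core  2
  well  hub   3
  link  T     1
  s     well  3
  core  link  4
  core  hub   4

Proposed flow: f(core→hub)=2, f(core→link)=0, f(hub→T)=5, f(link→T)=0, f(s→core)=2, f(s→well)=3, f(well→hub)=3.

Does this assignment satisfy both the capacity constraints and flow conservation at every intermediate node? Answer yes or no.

Yes

Every edge has 0 ≤ f(e) ≤ cap(e).
At each intermediate node, inflow equals outflow.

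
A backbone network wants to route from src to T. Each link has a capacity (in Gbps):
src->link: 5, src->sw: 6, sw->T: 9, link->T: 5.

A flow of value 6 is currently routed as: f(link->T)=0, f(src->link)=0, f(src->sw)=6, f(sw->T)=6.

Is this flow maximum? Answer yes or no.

Residual path src->link->T has bottleneck 5 > 0.
Pushing 5 along it raises the flow to 11, so the given flow is not maximum.

No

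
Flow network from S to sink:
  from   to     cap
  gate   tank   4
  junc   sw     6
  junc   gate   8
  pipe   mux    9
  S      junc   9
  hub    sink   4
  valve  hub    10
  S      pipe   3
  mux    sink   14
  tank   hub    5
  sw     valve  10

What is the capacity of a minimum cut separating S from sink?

Max flow = 7 (via 2 augmenting paths).
In the residual at optimum, the set reachable from S is {S, gate, hub, junc, sw, tank, valve}.
Cut edges: S→pipe (cap 3), hub→sink (cap 4). Sum = 7.

7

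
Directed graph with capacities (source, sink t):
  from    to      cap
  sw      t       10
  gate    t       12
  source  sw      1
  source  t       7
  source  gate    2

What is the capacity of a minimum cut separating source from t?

Max flow = 10 (via 3 augmenting paths).
In the residual at optimum, the set reachable from source is {source}.
Cut edges: source->gate (cap 2), source->sw (cap 1), source->t (cap 7). Sum = 10.

10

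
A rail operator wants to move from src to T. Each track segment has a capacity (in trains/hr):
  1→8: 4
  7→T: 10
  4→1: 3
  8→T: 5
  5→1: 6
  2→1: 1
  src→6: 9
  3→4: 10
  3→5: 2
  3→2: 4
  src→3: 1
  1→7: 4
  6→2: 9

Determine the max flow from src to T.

Augment src→6→2→1→8→T: bottleneck 1. Total 1.
Augment src→3→5→1→8→T: bottleneck 1. Total 2.
No augmenting path remains in the residual graph.

2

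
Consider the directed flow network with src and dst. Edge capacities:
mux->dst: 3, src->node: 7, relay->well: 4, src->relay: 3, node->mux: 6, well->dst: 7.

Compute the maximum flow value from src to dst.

Augment src->node->mux->dst: bottleneck 3. Total 3.
Augment src->relay->well->dst: bottleneck 3. Total 6.
No augmenting path remains in the residual graph.

6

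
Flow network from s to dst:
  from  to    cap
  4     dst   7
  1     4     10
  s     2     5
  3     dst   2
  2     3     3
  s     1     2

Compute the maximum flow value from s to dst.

4

Augment s→1→4→dst: bottleneck 2. Total 2.
Augment s→2→3→dst: bottleneck 2. Total 4.
No augmenting path remains in the residual graph.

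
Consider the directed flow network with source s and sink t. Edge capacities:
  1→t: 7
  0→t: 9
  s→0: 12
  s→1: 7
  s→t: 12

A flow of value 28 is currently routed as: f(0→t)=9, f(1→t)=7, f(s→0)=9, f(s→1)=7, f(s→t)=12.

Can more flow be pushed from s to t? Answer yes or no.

No

Residual reachable from s: {0, s}; t is not reachable.
Saturated cut: s→1, s→t, 0→t with total capacity 28 = current flow value. Flow is maximum.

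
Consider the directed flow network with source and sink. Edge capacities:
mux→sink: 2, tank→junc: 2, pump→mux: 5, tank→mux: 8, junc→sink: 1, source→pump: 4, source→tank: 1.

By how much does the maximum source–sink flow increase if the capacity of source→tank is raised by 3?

0

Original max flow = 3.
Even with extra capacity on source→tank, another cut of capacity 3 remains binding.
New max flow = 3. Increase = 0.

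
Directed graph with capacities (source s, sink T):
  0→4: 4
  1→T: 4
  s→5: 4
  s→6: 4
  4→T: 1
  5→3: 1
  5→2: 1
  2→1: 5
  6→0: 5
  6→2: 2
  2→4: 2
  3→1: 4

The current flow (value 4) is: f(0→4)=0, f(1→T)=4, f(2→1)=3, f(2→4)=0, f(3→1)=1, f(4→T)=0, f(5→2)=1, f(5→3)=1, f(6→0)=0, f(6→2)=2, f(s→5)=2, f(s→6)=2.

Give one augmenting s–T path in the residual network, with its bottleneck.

s→6→0→4→T, bottleneck 1

Residual along s→6→0→4→T: s→6: 2, 6→0: 5, 0→4: 4, 4→T: 1.
Bottleneck = min = 1.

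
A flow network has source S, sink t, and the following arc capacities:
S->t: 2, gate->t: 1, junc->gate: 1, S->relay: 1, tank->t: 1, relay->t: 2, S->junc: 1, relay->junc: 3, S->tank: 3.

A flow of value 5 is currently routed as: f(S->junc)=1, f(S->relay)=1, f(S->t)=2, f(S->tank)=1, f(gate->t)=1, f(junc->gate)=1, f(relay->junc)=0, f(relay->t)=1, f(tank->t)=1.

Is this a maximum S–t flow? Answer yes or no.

Yes

Residual reachable from S: {S, tank}; t is not reachable.
Saturated cut: S->relay, S->junc, S->t, tank->t with total capacity 5 = current flow value. Flow is maximum.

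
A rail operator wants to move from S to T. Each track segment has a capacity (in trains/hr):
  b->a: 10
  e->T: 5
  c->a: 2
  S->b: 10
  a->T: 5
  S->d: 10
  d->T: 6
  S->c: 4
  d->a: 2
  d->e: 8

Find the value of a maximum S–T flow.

Augment S->d->T: bottleneck 6. Total 6.
Augment S->c->a->T: bottleneck 2. Total 8.
Augment S->b->a->T: bottleneck 3. Total 11.
Augment S->d->e->T: bottleneck 4. Total 15.
No augmenting path remains in the residual graph.

15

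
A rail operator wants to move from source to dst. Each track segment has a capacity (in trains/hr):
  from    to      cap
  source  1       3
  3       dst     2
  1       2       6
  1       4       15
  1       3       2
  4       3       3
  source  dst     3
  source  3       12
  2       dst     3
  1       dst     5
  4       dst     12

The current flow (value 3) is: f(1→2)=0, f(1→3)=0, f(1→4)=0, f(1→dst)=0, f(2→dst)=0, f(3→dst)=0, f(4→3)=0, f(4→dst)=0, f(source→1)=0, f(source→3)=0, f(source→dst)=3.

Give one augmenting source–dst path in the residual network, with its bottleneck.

source→1→dst, bottleneck 3

Residual along source→1→dst: source→1: 3, 1→dst: 5.
Bottleneck = min = 3.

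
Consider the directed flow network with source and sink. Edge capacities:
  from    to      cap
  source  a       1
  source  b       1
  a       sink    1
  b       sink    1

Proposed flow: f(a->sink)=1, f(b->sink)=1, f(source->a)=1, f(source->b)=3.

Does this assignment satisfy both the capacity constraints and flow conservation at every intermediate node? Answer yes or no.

Capacity violated on source->b: flow 3 > capacity 1.

No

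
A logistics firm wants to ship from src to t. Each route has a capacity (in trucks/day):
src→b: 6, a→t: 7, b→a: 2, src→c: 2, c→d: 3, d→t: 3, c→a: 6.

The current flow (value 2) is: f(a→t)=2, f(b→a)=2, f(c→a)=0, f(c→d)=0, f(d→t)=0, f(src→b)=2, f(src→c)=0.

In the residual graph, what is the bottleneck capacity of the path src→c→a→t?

Residual capacities along the path: src→c: 2, c→a: 6, a→t: 5.
Minimum is 2.

2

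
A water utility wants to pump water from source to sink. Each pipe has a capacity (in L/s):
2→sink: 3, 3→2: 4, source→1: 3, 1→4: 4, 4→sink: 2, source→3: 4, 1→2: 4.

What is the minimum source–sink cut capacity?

5

Max flow = 5 (via 3 augmenting paths).
In the residual at optimum, the set reachable from source is {1, 2, 3, 4, source}.
Cut edges: 4→sink (cap 2), 2→sink (cap 3). Sum = 5.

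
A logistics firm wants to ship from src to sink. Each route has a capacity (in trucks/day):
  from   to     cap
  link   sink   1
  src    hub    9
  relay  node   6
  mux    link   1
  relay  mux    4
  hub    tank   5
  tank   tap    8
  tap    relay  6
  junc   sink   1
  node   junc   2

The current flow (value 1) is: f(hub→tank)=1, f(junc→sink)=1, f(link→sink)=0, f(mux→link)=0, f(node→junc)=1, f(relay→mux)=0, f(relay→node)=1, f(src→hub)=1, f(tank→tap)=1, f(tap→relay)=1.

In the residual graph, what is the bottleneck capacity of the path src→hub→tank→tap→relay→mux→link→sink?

Residual capacities along the path: src→hub: 8, hub→tank: 4, tank→tap: 7, tap→relay: 5, relay→mux: 4, mux→link: 1, link→sink: 1.
Minimum is 1.

1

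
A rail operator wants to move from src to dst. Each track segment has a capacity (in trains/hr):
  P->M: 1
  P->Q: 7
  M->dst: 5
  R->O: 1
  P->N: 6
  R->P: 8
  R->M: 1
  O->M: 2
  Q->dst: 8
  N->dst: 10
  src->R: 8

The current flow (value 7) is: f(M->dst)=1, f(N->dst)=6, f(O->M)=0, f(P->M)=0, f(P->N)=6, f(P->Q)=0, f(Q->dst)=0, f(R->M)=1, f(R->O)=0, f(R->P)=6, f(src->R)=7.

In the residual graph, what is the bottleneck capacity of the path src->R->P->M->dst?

Residual capacities along the path: src->R: 1, R->P: 2, P->M: 1, M->dst: 4.
Minimum is 1.

1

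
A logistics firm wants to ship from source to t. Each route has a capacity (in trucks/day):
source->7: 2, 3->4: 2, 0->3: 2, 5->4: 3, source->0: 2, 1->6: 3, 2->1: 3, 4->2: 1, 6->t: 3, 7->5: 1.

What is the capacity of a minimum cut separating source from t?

Max flow = 1 (via 1 augmenting path).
In the residual at optimum, the set reachable from source is {0, 3, 4, 5, 7, source}.
Cut edges: 4->2 (cap 1). Sum = 1.

1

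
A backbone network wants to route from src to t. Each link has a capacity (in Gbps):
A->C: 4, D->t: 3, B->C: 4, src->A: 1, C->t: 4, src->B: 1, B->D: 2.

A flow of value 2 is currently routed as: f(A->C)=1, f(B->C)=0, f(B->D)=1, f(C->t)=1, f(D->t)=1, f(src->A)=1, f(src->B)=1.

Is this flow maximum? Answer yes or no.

Yes

Residual reachable from src: {src}; t is not reachable.
Saturated cut: src->B, src->A with total capacity 2 = current flow value. Flow is maximum.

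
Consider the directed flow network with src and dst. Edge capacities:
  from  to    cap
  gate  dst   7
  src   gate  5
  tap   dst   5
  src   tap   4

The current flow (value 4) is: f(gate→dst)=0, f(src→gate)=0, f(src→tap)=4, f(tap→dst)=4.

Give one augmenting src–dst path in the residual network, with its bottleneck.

Residual along src→gate→dst: src→gate: 5, gate→dst: 7.
Bottleneck = min = 5.

src→gate→dst, bottleneck 5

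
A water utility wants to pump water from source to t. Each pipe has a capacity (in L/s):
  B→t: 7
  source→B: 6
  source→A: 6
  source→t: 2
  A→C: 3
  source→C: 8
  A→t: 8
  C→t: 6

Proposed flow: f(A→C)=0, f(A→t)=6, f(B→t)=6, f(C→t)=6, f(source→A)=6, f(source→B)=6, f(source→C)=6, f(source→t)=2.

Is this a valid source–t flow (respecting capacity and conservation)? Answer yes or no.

Yes

Every edge has 0 ≤ f(e) ≤ cap(e).
At each intermediate node, inflow equals outflow.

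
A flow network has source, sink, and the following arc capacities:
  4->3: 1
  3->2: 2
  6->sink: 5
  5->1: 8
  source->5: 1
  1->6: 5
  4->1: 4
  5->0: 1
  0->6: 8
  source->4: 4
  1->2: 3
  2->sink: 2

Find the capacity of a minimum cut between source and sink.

Max flow = 5 (via 2 augmenting paths).
In the residual at optimum, the set reachable from source is {source}.
Cut edges: source->5 (cap 1), source->4 (cap 4). Sum = 5.

5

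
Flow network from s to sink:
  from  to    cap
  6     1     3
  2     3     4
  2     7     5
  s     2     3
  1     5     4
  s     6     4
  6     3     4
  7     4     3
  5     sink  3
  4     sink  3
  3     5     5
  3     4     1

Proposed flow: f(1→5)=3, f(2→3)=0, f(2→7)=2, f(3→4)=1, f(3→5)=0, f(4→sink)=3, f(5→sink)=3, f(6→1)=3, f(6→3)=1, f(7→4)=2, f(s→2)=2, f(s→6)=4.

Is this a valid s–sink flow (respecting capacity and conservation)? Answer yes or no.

Every edge has 0 ≤ f(e) ≤ cap(e).
At each intermediate node, inflow equals outflow.

Yes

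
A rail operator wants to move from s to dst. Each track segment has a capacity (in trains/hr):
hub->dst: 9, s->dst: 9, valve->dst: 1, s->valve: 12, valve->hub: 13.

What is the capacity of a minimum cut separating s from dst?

19

Max flow = 19 (via 3 augmenting paths).
In the residual at optimum, the set reachable from s is {hub, s, valve}.
Cut edges: s->dst (cap 9), valve->dst (cap 1), hub->dst (cap 9). Sum = 19.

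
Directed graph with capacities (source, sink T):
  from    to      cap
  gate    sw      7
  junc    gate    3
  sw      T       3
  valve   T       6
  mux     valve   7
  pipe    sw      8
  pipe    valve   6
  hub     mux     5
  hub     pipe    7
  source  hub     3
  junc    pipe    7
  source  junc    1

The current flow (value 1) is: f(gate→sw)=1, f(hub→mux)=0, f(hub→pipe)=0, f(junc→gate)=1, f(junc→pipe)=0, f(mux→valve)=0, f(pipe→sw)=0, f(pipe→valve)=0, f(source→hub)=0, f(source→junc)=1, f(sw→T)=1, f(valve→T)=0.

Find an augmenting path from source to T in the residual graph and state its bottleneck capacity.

source→hub→pipe→sw→T, bottleneck 2

Residual along source→hub→pipe→sw→T: source→hub: 3, hub→pipe: 7, pipe→sw: 8, sw→T: 2.
Bottleneck = min = 2.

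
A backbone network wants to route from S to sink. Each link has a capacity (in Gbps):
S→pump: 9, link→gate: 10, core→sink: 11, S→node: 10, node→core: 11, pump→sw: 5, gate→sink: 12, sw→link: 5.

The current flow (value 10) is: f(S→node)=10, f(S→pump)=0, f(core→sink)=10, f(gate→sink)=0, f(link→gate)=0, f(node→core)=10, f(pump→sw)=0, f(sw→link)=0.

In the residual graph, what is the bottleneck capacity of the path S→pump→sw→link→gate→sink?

Residual capacities along the path: S→pump: 9, pump→sw: 5, sw→link: 5, link→gate: 10, gate→sink: 12.
Minimum is 5.

5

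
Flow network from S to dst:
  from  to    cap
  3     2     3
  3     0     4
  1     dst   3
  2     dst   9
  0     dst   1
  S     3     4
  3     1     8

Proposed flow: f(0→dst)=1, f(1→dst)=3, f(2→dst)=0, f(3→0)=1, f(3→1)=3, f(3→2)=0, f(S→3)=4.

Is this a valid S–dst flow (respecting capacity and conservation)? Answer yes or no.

Yes

Every edge has 0 ≤ f(e) ≤ cap(e).
At each intermediate node, inflow equals outflow.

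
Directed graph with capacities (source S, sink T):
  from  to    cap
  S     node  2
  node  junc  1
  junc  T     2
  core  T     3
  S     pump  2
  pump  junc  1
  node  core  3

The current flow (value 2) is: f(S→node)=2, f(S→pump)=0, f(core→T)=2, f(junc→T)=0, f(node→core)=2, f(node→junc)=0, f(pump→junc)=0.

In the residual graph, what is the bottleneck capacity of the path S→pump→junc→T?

Residual capacities along the path: S→pump: 2, pump→junc: 1, junc→T: 2.
Minimum is 1.

1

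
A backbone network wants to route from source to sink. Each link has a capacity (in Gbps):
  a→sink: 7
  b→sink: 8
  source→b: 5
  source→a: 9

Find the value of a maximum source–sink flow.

Augment source→b→sink: bottleneck 5. Total 5.
Augment source→a→sink: bottleneck 7. Total 12.
No augmenting path remains in the residual graph.

12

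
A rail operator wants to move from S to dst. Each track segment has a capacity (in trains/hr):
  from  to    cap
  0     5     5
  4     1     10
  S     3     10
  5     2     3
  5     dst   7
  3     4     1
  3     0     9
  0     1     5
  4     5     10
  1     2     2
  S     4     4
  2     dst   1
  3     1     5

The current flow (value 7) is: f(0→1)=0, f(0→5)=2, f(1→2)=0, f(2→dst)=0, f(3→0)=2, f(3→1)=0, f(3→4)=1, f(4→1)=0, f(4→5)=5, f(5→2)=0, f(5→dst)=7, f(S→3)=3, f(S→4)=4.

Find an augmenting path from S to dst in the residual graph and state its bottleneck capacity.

S→3→1→2→dst, bottleneck 1

Residual along S→3→1→2→dst: S→3: 7, 3→1: 5, 1→2: 2, 2→dst: 1.
Bottleneck = min = 1.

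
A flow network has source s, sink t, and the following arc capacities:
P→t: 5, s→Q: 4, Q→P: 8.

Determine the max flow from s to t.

Augment s→Q→P→t: bottleneck 4. Total 4.
No augmenting path remains in the residual graph.

4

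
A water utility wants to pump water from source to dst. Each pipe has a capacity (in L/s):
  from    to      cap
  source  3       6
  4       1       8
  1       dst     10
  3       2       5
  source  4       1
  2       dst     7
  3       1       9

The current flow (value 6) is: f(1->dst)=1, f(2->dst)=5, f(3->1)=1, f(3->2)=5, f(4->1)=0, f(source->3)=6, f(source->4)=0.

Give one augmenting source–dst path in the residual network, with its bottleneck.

source->4->1->dst, bottleneck 1

Residual along source->4->1->dst: source->4: 1, 4->1: 8, 1->dst: 9.
Bottleneck = min = 1.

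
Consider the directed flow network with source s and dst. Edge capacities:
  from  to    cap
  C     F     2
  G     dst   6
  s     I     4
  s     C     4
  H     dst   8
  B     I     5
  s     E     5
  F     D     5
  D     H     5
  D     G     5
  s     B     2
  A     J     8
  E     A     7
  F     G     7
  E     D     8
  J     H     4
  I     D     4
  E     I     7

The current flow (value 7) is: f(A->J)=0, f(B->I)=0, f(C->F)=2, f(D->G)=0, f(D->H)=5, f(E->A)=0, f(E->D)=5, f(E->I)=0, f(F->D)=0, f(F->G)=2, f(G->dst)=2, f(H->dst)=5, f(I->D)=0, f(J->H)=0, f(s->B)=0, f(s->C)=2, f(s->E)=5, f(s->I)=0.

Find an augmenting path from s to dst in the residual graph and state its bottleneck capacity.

s->I->D->G->dst, bottleneck 4

Residual along s->I->D->G->dst: s->I: 4, I->D: 4, D->G: 5, G->dst: 4.
Bottleneck = min = 4.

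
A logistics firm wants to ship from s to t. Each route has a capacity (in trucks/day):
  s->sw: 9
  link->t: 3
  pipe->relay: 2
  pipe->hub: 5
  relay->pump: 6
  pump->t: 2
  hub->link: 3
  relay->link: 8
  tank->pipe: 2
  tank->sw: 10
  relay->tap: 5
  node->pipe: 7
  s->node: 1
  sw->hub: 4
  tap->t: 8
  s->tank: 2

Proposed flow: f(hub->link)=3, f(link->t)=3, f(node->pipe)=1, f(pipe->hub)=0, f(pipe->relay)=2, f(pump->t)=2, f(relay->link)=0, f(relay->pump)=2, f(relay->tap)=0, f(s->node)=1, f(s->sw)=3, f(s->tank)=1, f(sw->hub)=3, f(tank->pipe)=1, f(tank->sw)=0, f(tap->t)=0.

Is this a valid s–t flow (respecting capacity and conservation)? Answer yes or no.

Yes

Every edge has 0 ≤ f(e) ≤ cap(e).
At each intermediate node, inflow equals outflow.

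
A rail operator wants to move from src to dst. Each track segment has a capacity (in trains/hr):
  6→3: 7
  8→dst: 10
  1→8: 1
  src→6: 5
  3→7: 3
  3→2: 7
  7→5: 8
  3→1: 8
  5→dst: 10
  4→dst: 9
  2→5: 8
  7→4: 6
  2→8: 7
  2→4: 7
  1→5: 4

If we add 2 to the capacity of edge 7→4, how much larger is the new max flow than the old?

0

Original max flow = 5.
Edge 7→4 does not cross the min cut (source side {src}), so extra capacity there cannot help.
New max flow = 5. Increase = 0.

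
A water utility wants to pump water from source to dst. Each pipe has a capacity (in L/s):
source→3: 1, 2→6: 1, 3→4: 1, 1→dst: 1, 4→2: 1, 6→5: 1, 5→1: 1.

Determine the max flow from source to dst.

1

Augment source→3→4→2→6→5→1→dst: bottleneck 1. Total 1.
No augmenting path remains in the residual graph.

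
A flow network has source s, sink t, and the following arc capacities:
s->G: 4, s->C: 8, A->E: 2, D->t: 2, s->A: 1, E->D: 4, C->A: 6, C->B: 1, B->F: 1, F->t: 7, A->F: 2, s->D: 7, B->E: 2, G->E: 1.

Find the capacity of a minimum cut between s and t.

5

Max flow = 5 (via 4 augmenting paths).
In the residual at optimum, the set reachable from s is {A, C, D, E, G, s}.
Cut edges: C->B (cap 1), A->F (cap 2), D->t (cap 2). Sum = 5.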